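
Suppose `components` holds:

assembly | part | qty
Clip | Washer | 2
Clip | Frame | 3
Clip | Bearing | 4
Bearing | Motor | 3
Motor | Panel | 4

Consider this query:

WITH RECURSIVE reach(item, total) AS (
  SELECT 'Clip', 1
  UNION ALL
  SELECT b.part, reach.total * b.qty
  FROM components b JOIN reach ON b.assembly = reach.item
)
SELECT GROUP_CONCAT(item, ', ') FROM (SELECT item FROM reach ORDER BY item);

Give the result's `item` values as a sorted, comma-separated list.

Base: (Clip, total=1).
Iteration 1: components of {Clip} -> Bearing = 1*4 = 4, Frame = 1*3 = 3, Washer = 1*2 = 2.
Iteration 2: components of {Bearing,Frame,Washer} -> Motor = 4*3 = 12.
Iteration 3: components of {Motor} -> Panel = 12*4 = 48.
Iteration 4: no further components; recursion stops.

Bearing, Clip, Frame, Motor, Panel, Washer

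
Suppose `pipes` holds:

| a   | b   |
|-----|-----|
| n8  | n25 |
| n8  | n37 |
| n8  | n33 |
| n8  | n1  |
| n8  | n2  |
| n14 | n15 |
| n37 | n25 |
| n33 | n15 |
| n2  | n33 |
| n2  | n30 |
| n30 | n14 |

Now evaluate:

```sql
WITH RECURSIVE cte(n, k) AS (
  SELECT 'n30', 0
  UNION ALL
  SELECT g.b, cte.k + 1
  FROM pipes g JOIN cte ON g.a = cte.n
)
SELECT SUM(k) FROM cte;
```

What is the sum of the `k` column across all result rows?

3

Base: (n30, k=0).
Iteration 1: edges from {n30} -> (n14, k=1).
Iteration 2: edges from {n14} -> (n15, k=2).
Iteration 3: no outgoing edges from {n15}; recursion stops.
SUM(k) = 0 + 1 + 2 = 3.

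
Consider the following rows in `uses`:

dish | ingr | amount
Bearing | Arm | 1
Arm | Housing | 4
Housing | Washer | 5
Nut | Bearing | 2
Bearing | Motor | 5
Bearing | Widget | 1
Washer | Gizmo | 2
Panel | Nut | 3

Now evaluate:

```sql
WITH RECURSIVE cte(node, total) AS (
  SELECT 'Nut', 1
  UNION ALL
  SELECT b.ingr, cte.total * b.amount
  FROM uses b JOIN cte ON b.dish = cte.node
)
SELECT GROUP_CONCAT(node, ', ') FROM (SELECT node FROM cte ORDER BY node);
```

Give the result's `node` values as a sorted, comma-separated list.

Arm, Bearing, Gizmo, Housing, Motor, Nut, Washer, Widget

Base: (Nut, total=1).
Iteration 1: components of {Nut} -> Bearing = 1*2 = 2.
Iteration 2: components of {Bearing} -> Arm = 2*1 = 2, Motor = 2*5 = 10, Widget = 2*1 = 2.
Iteration 3: components of {Arm,Motor,Widget} -> Housing = 2*4 = 8.
Iteration 4: components of {Housing} -> Washer = 8*5 = 40.
Iteration 5: components of {Washer} -> Gizmo = 40*2 = 80.
Iteration 6: no further components; recursion stops.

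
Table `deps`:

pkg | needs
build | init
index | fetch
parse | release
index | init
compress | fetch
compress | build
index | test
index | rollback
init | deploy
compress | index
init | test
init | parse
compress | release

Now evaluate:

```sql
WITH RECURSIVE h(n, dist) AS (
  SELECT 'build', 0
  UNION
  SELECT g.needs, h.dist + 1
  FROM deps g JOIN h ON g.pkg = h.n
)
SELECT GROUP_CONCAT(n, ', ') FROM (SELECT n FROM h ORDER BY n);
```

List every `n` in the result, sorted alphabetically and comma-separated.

Base: (build, dist=0).
Iteration 1: edges from {build} -> (init, dist=1).
Iteration 2: edges from {init} -> (deploy, dist=2), (parse, dist=2), (test, dist=2).
Iteration 3: edges from {deploy,parse,test} -> (release, dist=3).
Iteration 4: no outgoing edges from {release}; recursion stops.

build, deploy, init, parse, release, test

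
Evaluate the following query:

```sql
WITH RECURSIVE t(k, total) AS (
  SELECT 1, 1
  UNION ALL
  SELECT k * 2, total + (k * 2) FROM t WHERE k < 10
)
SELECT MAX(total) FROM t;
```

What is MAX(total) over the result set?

31

Base: k=1, total=1.
Iteration 1: 1 < 10 holds -> k = 1 * 2 = 2, total = 1 + 2 = 3.
Iteration 2: 2 < 10 holds -> k = 2 * 2 = 4, total = 3 + 4 = 7.
Iteration 3: 4 < 10 holds -> k = 4 * 2 = 8, total = 7 + 8 = 15.
Iteration 4: 8 < 10 holds -> k = 8 * 2 = 16, total = 15 + 16 = 31.
Iteration 5: 16 < 10 fails; recursion stops.
total values: 1, 3, 7, 15, 31; the maximum is 31.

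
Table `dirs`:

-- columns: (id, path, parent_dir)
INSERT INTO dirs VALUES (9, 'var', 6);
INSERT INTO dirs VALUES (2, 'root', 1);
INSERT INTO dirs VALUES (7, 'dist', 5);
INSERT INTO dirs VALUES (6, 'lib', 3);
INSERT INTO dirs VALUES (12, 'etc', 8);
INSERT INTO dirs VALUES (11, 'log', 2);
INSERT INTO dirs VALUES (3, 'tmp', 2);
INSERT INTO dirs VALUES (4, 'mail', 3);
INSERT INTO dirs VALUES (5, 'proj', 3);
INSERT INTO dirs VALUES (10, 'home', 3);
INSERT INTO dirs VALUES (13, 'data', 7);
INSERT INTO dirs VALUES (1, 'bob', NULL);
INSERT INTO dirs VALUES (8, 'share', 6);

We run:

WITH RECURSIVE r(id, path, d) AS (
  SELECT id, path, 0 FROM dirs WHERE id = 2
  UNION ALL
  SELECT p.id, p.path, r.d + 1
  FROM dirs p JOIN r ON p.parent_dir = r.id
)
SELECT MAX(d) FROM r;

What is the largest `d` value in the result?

Base: id=2 (root) at d 0.
Iteration 1: rows with parent_dir in {2} -> tmp (id 3, d 1), log (id 11, d 1).
Iteration 2: rows with parent_dir in {3,11} -> mail (id 4, d 2), proj (id 5, d 2), lib (id 6, d 2), home (id 10, d 2).
Iteration 3: rows with parent_dir in {4,5,6,10} -> dist (id 7, d 3), share (id 8, d 3), var (id 9, d 3).
Iteration 4: rows with parent_dir in {7,8,9} -> etc (id 12, d 4), data (id 13, d 4).
Iteration 5: no rows with parent_dir in {12,13}; recursion stops.
d values: 0, 1, 1, 2, 2, 2, 2, 3, 3, 3, 4, 4; the maximum is 4.

4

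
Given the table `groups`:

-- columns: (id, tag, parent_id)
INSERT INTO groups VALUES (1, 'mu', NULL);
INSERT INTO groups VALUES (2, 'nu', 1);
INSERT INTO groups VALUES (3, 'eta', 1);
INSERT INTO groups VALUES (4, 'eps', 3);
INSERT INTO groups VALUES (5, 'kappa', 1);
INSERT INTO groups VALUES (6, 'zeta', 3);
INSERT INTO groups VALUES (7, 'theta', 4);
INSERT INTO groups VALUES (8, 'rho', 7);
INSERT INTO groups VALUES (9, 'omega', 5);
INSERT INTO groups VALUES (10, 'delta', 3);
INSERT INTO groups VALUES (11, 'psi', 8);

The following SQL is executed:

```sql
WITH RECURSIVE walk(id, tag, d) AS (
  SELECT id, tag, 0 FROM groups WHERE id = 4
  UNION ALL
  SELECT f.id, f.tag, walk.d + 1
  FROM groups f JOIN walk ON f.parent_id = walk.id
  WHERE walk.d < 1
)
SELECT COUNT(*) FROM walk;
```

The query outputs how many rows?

Base: id=4 (eps) at d 0.
Iteration 1: rows with parent_id in {4} -> theta (id 7, d 1).
Iteration 2: d < 1 fails for all current rows; recursion stops.
Total rows emitted: 2.

2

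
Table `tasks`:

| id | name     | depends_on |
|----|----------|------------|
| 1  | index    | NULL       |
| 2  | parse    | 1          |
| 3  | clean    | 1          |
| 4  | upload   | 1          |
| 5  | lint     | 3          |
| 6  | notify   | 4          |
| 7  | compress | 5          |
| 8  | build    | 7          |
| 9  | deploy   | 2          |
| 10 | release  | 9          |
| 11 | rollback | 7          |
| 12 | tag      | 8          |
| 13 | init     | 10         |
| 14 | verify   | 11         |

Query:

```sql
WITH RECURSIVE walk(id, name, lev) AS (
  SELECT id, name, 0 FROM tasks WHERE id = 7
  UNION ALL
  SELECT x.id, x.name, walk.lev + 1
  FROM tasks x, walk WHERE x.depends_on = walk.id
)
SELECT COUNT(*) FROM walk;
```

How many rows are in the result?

Base: id=7 (compress) at lev 0.
Iteration 1: rows with depends_on in {7} -> build (id 8, lev 1), rollback (id 11, lev 1).
Iteration 2: rows with depends_on in {8,11} -> tag (id 12, lev 2), verify (id 14, lev 2).
Iteration 3: no rows with depends_on in {12,14}; recursion stops.
Total rows emitted: 5.

5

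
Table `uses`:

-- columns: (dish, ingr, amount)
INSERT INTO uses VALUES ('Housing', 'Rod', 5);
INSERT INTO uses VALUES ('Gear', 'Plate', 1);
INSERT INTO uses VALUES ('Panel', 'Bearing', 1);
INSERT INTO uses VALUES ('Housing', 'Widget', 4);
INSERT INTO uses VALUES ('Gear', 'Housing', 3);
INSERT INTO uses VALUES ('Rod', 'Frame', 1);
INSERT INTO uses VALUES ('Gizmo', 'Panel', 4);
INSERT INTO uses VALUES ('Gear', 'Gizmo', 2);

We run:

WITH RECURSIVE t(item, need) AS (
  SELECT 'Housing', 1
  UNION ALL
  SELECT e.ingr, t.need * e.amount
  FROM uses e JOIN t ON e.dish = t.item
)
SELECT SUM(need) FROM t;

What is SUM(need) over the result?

15

Base: (Housing, need=1).
Iteration 1: components of {Housing} -> Rod = 1*5 = 5, Widget = 1*4 = 4.
Iteration 2: components of {Rod,Widget} -> Frame = 5*1 = 5.
Iteration 3: no further components; recursion stops.
SUM(need) = 1 + 4 + 5 + 5 = 15.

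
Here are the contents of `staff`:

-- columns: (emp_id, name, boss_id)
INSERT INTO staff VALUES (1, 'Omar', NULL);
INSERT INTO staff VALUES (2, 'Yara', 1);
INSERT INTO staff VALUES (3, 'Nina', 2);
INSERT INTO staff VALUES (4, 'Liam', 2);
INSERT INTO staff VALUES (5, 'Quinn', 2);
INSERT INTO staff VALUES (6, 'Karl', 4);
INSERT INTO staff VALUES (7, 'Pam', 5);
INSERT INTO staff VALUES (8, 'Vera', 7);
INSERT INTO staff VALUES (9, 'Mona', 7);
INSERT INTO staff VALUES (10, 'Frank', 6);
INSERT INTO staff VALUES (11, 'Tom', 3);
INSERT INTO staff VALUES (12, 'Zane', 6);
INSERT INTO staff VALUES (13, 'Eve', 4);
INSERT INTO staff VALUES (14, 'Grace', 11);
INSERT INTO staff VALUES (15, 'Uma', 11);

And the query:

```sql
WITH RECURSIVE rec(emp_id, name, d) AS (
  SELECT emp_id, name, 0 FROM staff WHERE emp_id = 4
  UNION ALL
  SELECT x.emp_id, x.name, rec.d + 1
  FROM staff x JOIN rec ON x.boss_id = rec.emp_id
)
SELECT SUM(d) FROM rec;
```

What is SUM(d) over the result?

Base: emp_id=4 (Liam) at d 0.
Iteration 1: rows with boss_id in {4} -> Karl (id 6, d 1), Eve (id 13, d 1).
Iteration 2: rows with boss_id in {6,13} -> Frank (id 10, d 2), Zane (id 12, d 2).
Iteration 3: no rows with boss_id in {10,12}; recursion stops.
SUM(d) = 0 + 1 + 1 + 2 + 2 = 6.

6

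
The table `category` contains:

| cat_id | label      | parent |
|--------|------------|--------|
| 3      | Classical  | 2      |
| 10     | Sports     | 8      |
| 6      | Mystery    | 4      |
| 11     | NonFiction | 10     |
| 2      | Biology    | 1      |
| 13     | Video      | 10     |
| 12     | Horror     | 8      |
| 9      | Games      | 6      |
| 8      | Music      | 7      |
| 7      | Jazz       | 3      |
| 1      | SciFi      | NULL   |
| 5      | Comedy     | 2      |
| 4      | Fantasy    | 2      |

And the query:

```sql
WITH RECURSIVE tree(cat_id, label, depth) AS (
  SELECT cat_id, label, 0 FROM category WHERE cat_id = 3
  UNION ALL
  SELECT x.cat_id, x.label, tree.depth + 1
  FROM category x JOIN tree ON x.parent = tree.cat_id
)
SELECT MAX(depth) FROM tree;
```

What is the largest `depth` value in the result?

Base: cat_id=3 (Classical) at depth 0.
Iteration 1: rows with parent in {3} -> Jazz (id 7, depth 1).
Iteration 2: rows with parent in {7} -> Music (id 8, depth 2).
Iteration 3: rows with parent in {8} -> Sports (id 10, depth 3), Horror (id 12, depth 3).
Iteration 4: rows with parent in {10,12} -> NonFiction (id 11, depth 4), Video (id 13, depth 4).
Iteration 5: no rows with parent in {11,13}; recursion stops.
depth values: 0, 1, 2, 3, 3, 4, 4; the maximum is 4.

4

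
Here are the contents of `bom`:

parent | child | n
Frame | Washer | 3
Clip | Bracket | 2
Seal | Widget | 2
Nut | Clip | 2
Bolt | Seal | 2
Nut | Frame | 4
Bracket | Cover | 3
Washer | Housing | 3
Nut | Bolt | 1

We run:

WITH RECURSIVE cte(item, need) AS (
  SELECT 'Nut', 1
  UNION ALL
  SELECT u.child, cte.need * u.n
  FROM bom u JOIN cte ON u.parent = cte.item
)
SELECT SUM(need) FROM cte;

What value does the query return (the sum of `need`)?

78

Base: (Nut, need=1).
Iteration 1: components of {Nut} -> Bolt = 1*1 = 1, Clip = 1*2 = 2, Frame = 1*4 = 4.
Iteration 2: components of {Bolt,Clip,Frame} -> Bracket = 2*2 = 4, Seal = 1*2 = 2, Washer = 4*3 = 12.
Iteration 3: components of {Bracket,Seal,Washer} -> Cover = 4*3 = 12, Housing = 12*3 = 36, Widget = 2*2 = 4.
Iteration 4: no further components; recursion stops.
SUM(need) = 1 + 1 + 4 + 2 + 2 + 12 + 4 + 4 + 36 + 12 = 78.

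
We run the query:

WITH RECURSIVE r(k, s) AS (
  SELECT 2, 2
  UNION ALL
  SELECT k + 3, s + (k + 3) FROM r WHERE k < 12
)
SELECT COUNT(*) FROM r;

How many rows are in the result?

Base: k=2, s=2.
Iteration 1: 2 < 12 holds -> k = 2 + 3 = 5, s = 2 + 5 = 7.
Iteration 2: 5 < 12 holds -> k = 5 + 3 = 8, s = 7 + 8 = 15.
Iteration 3: 8 < 12 holds -> k = 8 + 3 = 11, s = 15 + 11 = 26.
Iteration 4: 11 < 12 holds -> k = 11 + 3 = 14, s = 26 + 14 = 40.
Iteration 5: 14 < 12 fails; recursion stops.
Total rows emitted: 5.

5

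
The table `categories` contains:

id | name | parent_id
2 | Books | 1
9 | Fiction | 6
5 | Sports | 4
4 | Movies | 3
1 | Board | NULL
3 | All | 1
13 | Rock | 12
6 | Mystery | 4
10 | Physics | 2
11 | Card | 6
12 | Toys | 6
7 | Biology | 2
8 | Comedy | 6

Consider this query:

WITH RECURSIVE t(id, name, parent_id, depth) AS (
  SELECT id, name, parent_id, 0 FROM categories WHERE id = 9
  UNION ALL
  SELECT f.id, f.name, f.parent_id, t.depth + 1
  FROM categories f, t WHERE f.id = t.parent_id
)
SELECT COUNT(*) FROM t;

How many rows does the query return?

5

Base: id=9 (Fiction), parent_id=6, depth 0.
Iteration 1: join on id=6 -> Mystery (id 6, parent_id=4, depth 1).
Iteration 2: join on id=4 -> Movies (id 4, parent_id=3, depth 2).
Iteration 3: join on id=3 -> All (id 3, parent_id=1, depth 3).
Iteration 4: join on id=1 -> Board (id 1, parent_id=NULL, depth 4).
Iteration 5: parent_id is NULL; no match; recursion stops.
Total rows emitted: 5.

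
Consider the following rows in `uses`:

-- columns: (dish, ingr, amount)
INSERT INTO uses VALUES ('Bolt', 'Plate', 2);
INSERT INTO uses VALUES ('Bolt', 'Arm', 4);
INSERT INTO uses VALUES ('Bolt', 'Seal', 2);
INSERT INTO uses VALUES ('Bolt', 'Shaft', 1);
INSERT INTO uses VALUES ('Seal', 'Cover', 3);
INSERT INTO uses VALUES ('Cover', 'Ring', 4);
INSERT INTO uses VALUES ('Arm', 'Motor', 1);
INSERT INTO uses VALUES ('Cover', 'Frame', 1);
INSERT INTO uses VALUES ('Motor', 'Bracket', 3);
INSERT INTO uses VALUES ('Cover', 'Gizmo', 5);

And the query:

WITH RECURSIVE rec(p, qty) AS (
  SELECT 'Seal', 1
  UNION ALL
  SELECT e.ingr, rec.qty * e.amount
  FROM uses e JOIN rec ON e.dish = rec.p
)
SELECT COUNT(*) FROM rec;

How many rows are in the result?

Base: (Seal, qty=1).
Iteration 1: components of {Seal} -> Cover = 1*3 = 3.
Iteration 2: components of {Cover} -> Frame = 3*1 = 3, Gizmo = 3*5 = 15, Ring = 3*4 = 12.
Iteration 3: no further components; recursion stops.
Total rows emitted: 5.

5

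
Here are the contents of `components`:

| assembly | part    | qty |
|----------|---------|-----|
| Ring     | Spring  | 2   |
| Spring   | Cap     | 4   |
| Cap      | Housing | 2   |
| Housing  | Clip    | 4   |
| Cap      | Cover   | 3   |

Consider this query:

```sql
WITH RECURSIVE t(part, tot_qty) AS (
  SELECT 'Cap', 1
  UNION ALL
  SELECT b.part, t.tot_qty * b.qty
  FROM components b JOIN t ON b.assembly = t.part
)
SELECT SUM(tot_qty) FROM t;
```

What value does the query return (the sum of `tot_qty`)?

14

Base: (Cap, tot_qty=1).
Iteration 1: components of {Cap} -> Cover = 1*3 = 3, Housing = 1*2 = 2.
Iteration 2: components of {Cover,Housing} -> Clip = 2*4 = 8.
Iteration 3: no further components; recursion stops.
SUM(tot_qty) = 1 + 2 + 3 + 8 = 14.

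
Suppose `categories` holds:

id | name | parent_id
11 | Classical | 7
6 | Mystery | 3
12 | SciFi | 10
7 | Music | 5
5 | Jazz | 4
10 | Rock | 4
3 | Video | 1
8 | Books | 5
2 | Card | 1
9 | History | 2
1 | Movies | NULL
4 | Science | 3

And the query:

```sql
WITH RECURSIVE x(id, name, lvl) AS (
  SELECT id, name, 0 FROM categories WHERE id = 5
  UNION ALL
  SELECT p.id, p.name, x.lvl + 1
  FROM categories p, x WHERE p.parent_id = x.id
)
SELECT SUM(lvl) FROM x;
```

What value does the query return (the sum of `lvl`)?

Base: id=5 (Jazz) at lvl 0.
Iteration 1: rows with parent_id in {5} -> Music (id 7, lvl 1), Books (id 8, lvl 1).
Iteration 2: rows with parent_id in {7,8} -> Classical (id 11, lvl 2).
Iteration 3: no rows with parent_id in {11}; recursion stops.
SUM(lvl) = 0 + 1 + 1 + 2 = 4.

4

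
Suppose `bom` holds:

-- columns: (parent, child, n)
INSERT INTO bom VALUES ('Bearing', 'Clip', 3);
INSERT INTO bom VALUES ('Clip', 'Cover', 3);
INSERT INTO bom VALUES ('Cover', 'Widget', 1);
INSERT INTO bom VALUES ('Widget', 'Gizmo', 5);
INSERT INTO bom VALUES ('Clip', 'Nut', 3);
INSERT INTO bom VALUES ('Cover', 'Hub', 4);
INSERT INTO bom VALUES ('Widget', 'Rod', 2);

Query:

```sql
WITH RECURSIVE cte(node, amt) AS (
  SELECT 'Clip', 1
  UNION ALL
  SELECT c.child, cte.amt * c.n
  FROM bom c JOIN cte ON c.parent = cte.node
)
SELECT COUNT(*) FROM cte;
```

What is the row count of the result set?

Base: (Clip, amt=1).
Iteration 1: components of {Clip} -> Cover = 1*3 = 3, Nut = 1*3 = 3.
Iteration 2: components of {Cover,Nut} -> Hub = 3*4 = 12, Widget = 3*1 = 3.
Iteration 3: components of {Hub,Widget} -> Gizmo = 3*5 = 15, Rod = 3*2 = 6.
Iteration 4: no further components; recursion stops.
Total rows emitted: 7.

7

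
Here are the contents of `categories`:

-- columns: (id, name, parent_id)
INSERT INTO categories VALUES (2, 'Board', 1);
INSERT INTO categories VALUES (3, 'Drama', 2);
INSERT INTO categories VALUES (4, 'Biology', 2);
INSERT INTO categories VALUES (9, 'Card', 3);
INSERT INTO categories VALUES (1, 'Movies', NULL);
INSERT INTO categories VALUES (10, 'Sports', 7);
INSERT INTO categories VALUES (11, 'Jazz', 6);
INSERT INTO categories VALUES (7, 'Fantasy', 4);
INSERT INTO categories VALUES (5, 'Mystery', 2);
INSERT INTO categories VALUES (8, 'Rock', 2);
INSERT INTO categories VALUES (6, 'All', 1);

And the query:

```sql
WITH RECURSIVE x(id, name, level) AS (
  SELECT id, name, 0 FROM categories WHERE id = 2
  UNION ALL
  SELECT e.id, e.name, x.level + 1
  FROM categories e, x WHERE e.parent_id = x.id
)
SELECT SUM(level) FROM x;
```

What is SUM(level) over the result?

Base: id=2 (Board) at level 0.
Iteration 1: rows with parent_id in {2} -> Drama (id 3, level 1), Biology (id 4, level 1), Mystery (id 5, level 1), Rock (id 8, level 1).
Iteration 2: rows with parent_id in {3,4,5,8} -> Fantasy (id 7, level 2), Card (id 9, level 2).
Iteration 3: rows with parent_id in {7,9} -> Sports (id 10, level 3).
Iteration 4: no rows with parent_id in {10}; recursion stops.
SUM(level) = 0 + 1 + 1 + 1 + 1 + 2 + 2 + 3 = 11.

11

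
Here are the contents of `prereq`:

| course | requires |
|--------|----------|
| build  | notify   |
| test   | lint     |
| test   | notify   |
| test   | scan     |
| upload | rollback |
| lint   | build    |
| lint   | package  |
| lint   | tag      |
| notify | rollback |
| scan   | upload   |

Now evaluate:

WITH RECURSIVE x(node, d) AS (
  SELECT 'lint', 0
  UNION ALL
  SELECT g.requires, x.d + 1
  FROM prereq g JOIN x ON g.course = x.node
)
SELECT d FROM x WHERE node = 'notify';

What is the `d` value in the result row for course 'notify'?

2

Base: (lint, d=0).
Iteration 1: edges from {lint} -> (build, d=1), (package, d=1), (tag, d=1).
Iteration 2: edges from {build,package,tag} -> (notify, d=2).
Iteration 3: edges from {notify} -> (rollback, d=3).
Iteration 4: no outgoing edges from {rollback}; recursion stops.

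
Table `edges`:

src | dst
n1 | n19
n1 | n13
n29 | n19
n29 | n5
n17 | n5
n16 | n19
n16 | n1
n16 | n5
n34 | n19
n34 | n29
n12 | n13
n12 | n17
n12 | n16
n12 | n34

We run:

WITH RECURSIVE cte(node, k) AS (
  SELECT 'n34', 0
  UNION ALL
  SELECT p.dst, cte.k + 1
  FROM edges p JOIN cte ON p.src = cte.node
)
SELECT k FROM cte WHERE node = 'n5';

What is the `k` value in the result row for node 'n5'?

Base: (n34, k=0).
Iteration 1: edges from {n34} -> (n19, k=1), (n29, k=1).
Iteration 2: edges from {n19,n29} -> (n19, k=2), (n5, k=2).
Iteration 3: no outgoing edges from {n19,n5}; recursion stops.

2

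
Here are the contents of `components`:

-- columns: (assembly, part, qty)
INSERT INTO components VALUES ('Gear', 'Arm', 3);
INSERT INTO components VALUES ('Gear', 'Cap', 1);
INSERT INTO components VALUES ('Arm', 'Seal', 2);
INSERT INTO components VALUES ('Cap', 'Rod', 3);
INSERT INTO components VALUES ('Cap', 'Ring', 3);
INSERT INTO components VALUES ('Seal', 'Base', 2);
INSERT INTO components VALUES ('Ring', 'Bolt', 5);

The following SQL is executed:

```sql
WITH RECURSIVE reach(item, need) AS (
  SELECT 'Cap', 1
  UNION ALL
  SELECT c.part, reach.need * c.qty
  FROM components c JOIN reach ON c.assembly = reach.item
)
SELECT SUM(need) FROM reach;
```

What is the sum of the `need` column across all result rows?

Base: (Cap, need=1).
Iteration 1: components of {Cap} -> Ring = 1*3 = 3, Rod = 1*3 = 3.
Iteration 2: components of {Ring,Rod} -> Bolt = 3*5 = 15.
Iteration 3: no further components; recursion stops.
SUM(need) = 1 + 3 + 3 + 15 = 22.

22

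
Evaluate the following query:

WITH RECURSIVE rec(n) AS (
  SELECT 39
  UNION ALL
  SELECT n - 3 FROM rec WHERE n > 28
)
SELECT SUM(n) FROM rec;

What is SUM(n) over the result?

Base: n=39.
Iteration 1: 39 > 28 holds -> n = 39 - 3 = 36.
Iteration 2: 36 > 28 holds -> n = 36 - 3 = 33.
Iteration 3: 33 > 28 holds -> n = 33 - 3 = 30.
Iteration 4: 30 > 28 holds -> n = 30 - 3 = 27.
Iteration 5: 27 > 28 fails; recursion stops.
SUM(n) = 39 + 36 + 33 + 30 + 27 = 165.

165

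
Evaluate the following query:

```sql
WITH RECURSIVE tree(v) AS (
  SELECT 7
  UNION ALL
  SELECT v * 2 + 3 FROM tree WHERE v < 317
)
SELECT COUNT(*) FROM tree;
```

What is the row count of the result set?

6

Base: v=7.
Iteration 1: 7 < 317 holds -> v = 7 * 2 + 3 = 17.
Iteration 2: 17 < 317 holds -> v = 17 * 2 + 3 = 37.
Iteration 3: 37 < 317 holds -> v = 37 * 2 + 3 = 77.
Iteration 4: 77 < 317 holds -> v = 77 * 2 + 3 = 157.
Iteration 5: 157 < 317 holds -> v = 157 * 2 + 3 = 317.
Iteration 6: 317 < 317 fails; recursion stops.
Total rows emitted: 6.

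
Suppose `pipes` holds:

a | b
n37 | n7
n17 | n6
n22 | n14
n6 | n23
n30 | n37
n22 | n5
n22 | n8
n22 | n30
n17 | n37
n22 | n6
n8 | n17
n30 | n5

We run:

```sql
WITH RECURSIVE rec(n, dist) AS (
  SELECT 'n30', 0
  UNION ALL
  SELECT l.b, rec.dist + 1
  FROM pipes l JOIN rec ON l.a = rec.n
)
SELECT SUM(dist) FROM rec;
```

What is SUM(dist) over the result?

4

Base: (n30, dist=0).
Iteration 1: edges from {n30} -> (n37, dist=1), (n5, dist=1).
Iteration 2: edges from {n37,n5} -> (n7, dist=2).
Iteration 3: no outgoing edges from {n7}; recursion stops.
SUM(dist) = 0 + 1 + 1 + 2 = 4.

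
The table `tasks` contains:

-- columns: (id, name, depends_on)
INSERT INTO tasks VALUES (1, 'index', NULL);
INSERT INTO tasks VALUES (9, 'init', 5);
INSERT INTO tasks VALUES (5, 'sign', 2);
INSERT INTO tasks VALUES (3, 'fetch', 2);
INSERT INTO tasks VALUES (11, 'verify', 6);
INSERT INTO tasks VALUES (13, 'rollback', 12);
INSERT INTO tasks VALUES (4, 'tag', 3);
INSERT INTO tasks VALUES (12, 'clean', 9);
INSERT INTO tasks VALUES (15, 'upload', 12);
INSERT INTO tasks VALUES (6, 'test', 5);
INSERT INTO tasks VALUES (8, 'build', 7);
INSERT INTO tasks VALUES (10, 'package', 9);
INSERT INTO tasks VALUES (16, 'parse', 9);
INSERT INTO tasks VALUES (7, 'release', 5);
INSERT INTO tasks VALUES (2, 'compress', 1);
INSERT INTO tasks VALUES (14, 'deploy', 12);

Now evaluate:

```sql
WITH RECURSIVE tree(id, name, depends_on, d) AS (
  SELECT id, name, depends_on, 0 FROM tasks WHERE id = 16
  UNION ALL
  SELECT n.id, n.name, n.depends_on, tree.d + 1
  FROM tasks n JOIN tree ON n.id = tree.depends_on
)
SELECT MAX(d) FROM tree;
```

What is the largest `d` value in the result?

Base: id=16 (parse), depends_on=9, d 0.
Iteration 1: join on id=9 -> init (id 9, depends_on=5, d 1).
Iteration 2: join on id=5 -> sign (id 5, depends_on=2, d 2).
Iteration 3: join on id=2 -> compress (id 2, depends_on=1, d 3).
Iteration 4: join on id=1 -> index (id 1, depends_on=NULL, d 4).
Iteration 5: depends_on is NULL; no match; recursion stops.
d values: 0, 1, 2, 3, 4; the maximum is 4.

4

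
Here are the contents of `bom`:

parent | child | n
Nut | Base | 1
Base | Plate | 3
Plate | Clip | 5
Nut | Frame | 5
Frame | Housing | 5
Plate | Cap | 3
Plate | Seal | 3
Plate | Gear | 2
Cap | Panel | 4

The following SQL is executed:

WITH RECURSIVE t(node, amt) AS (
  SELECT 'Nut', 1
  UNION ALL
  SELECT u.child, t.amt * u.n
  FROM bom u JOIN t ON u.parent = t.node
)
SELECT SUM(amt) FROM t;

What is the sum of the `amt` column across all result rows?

110

Base: (Nut, amt=1).
Iteration 1: components of {Nut} -> Base = 1*1 = 1, Frame = 1*5 = 5.
Iteration 2: components of {Base,Frame} -> Housing = 5*5 = 25, Plate = 1*3 = 3.
Iteration 3: components of {Housing,Plate} -> Cap = 3*3 = 9, Clip = 3*5 = 15, Gear = 3*2 = 6, Seal = 3*3 = 9.
Iteration 4: components of {Cap,Clip,Gear,Seal} -> Panel = 9*4 = 36.
Iteration 5: no further components; recursion stops.
SUM(amt) = 1 + 1 + 5 + 3 + 25 + 15 + 9 + 9 + 6 + 36 = 110.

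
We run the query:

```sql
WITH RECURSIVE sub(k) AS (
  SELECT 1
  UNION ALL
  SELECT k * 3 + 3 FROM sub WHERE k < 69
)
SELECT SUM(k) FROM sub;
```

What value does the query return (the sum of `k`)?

Base: k=1.
Iteration 1: 1 < 69 holds -> k = 1 * 3 + 3 = 6.
Iteration 2: 6 < 69 holds -> k = 6 * 3 + 3 = 21.
Iteration 3: 21 < 69 holds -> k = 21 * 3 + 3 = 66.
Iteration 4: 66 < 69 holds -> k = 66 * 3 + 3 = 201.
Iteration 5: 201 < 69 fails; recursion stops.
SUM(k) = 1 + 6 + 21 + 66 + 201 = 295.

295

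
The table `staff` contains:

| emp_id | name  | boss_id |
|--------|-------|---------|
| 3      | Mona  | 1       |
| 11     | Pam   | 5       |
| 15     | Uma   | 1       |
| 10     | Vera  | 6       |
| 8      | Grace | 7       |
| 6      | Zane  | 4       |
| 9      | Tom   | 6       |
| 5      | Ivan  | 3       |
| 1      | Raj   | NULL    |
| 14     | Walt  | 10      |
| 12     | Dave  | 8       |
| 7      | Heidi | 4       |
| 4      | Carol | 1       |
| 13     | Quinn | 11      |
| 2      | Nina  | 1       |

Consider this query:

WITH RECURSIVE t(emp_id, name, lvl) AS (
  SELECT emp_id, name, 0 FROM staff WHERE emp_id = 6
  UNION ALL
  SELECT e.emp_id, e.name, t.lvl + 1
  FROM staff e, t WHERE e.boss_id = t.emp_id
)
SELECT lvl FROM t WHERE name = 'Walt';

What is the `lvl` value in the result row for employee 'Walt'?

2

Base: emp_id=6 (Zane) at lvl 0.
Iteration 1: rows with boss_id in {6} -> Tom (id 9, lvl 1), Vera (id 10, lvl 1).
Iteration 2: rows with boss_id in {9,10} -> Walt (id 14, lvl 2).
Iteration 3: no rows with boss_id in {14}; recursion stops.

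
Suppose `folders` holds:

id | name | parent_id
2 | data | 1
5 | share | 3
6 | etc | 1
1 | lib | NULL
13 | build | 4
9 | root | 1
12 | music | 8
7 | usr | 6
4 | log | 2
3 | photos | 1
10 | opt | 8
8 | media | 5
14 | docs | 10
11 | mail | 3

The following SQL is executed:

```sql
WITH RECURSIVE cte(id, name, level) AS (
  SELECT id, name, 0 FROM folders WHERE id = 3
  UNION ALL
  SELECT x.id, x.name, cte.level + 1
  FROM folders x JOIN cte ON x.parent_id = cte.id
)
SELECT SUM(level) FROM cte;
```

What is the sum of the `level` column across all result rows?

14

Base: id=3 (photos) at level 0.
Iteration 1: rows with parent_id in {3} -> share (id 5, level 1), mail (id 11, level 1).
Iteration 2: rows with parent_id in {5,11} -> media (id 8, level 2).
Iteration 3: rows with parent_id in {8} -> opt (id 10, level 3), music (id 12, level 3).
Iteration 4: rows with parent_id in {10,12} -> docs (id 14, level 4).
Iteration 5: no rows with parent_id in {14}; recursion stops.
SUM(level) = 0 + 1 + 1 + 2 + 3 + 3 + 4 = 14.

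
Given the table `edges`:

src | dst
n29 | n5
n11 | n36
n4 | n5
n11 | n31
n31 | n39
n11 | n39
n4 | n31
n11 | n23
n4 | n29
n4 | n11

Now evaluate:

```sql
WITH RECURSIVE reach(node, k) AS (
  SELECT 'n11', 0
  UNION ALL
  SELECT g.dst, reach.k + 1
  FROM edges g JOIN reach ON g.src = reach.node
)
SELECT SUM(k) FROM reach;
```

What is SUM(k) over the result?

Base: (n11, k=0).
Iteration 1: edges from {n11} -> (n23, k=1), (n31, k=1), (n36, k=1), (n39, k=1).
Iteration 2: edges from {n23,n31,n36,n39} -> (n39, k=2).
Iteration 3: no outgoing edges from {n39}; recursion stops.
SUM(k) = 0 + 1 + 1 + 1 + 1 + 2 = 6.

6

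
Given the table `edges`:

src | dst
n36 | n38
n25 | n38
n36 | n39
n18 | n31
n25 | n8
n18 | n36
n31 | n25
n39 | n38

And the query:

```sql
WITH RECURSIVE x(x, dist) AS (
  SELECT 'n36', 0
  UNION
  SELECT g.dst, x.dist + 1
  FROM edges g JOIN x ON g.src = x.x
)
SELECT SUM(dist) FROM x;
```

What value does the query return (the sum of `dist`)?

Base: (n36, dist=0).
Iteration 1: edges from {n36} -> (n38, dist=1), (n39, dist=1).
Iteration 2: edges from {n38,n39} -> (n38, dist=2).
Iteration 3: no outgoing edges from {n38}; recursion stops.
SUM(dist) = 0 + 1 + 1 + 2 = 4.

4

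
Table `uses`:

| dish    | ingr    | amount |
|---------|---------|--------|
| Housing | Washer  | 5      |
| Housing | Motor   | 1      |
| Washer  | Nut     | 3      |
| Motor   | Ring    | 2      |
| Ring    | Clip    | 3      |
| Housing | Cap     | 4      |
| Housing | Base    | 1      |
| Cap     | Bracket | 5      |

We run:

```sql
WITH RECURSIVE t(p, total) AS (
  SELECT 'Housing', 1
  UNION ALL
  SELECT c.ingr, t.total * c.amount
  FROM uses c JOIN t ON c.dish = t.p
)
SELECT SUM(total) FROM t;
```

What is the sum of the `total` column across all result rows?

55

Base: (Housing, total=1).
Iteration 1: components of {Housing} -> Base = 1*1 = 1, Cap = 1*4 = 4, Motor = 1*1 = 1, Washer = 1*5 = 5.
Iteration 2: components of {Base,Cap,Motor,Washer} -> Bracket = 4*5 = 20, Nut = 5*3 = 15, Ring = 1*2 = 2.
Iteration 3: components of {Bracket,Nut,Ring} -> Clip = 2*3 = 6.
Iteration 4: no further components; recursion stops.
SUM(total) = 1 + 5 + 1 + 4 + 1 + 15 + 2 + 20 + 6 = 55.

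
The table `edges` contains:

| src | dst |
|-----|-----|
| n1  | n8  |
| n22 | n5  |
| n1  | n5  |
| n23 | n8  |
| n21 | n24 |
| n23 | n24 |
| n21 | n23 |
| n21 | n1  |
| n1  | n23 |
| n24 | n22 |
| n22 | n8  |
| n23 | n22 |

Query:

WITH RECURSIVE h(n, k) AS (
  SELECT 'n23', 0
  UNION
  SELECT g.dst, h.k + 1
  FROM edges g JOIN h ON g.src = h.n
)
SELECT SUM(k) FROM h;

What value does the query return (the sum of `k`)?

15

Base: (n23, k=0).
Iteration 1: edges from {n23} -> (n22, k=1), (n24, k=1), (n8, k=1).
Iteration 2: edges from {n22,n24,n8} -> (n22, k=2), (n5, k=2), (n8, k=2).
Iteration 3: edges from {n22,n5,n8} -> (n5, k=3), (n8, k=3).
Iteration 4: no outgoing edges from {n5,n8}; recursion stops.
SUM(k) = 0 + 1 + 1 + 1 + 2 + 2 + 2 + 3 + 3 = 15.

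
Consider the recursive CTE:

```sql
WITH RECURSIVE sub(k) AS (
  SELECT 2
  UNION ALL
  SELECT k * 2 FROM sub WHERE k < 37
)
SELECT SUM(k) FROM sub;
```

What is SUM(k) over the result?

Base: k=2.
Iteration 1: 2 < 37 holds -> k = 2 * 2 = 4.
Iteration 2: 4 < 37 holds -> k = 4 * 2 = 8.
Iteration 3: 8 < 37 holds -> k = 8 * 2 = 16.
Iteration 4: 16 < 37 holds -> k = 16 * 2 = 32.
Iteration 5: 32 < 37 holds -> k = 32 * 2 = 64.
Iteration 6: 64 < 37 fails; recursion stops.
SUM(k) = 2 + 4 + 8 + 16 + 32 + 64 = 126.

126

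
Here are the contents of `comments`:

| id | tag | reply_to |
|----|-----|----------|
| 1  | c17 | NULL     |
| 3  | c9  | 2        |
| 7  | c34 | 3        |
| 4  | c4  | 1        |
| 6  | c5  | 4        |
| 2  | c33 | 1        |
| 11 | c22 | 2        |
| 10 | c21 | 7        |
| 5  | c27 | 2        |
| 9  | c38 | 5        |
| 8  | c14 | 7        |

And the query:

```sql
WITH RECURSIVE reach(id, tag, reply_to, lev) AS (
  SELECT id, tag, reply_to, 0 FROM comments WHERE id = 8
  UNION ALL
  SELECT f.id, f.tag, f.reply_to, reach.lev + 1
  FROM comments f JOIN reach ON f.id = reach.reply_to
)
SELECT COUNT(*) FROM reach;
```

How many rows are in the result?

5

Base: id=8 (c14), reply_to=7, lev 0.
Iteration 1: join on id=7 -> c34 (id 7, reply_to=3, lev 1).
Iteration 2: join on id=3 -> c9 (id 3, reply_to=2, lev 2).
Iteration 3: join on id=2 -> c33 (id 2, reply_to=1, lev 3).
Iteration 4: join on id=1 -> c17 (id 1, reply_to=NULL, lev 4).
Iteration 5: reply_to is NULL; no match; recursion stops.
Total rows emitted: 5.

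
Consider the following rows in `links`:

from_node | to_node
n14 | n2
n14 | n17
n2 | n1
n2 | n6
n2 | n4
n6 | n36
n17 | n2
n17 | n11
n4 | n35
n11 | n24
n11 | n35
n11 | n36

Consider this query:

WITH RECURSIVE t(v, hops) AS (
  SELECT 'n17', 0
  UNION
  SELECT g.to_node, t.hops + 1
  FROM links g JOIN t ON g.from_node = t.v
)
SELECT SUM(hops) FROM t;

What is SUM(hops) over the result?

Base: (n17, hops=0).
Iteration 1: edges from {n17} -> (n11, hops=1), (n2, hops=1).
Iteration 2: edges from {n11,n2} -> (n1, hops=2), (n24, hops=2), (n35, hops=2), (n36, hops=2), (n4, hops=2), (n6, hops=2).
Iteration 3: edges from {n1,n24,n35,n36,n4,n6} -> (n35, hops=3), (n36, hops=3).
Iteration 4: no outgoing edges from {n35,n36}; recursion stops.
SUM(hops) = 0 + 1 + 1 + 2 + 2 + 2 + 2 + 2 + 2 + 3 + 3 = 20.

20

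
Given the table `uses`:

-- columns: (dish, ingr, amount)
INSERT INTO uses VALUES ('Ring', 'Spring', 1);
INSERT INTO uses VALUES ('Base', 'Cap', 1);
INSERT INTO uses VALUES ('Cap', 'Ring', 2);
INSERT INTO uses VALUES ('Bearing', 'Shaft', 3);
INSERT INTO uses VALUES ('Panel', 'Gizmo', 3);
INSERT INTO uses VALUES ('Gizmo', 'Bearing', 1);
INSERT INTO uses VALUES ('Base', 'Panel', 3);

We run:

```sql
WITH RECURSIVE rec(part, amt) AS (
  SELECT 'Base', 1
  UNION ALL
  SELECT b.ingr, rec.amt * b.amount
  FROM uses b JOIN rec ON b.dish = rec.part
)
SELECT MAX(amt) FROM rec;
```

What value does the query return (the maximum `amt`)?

27

Base: (Base, amt=1).
Iteration 1: components of {Base} -> Cap = 1*1 = 1, Panel = 1*3 = 3.
Iteration 2: components of {Cap,Panel} -> Gizmo = 3*3 = 9, Ring = 1*2 = 2.
Iteration 3: components of {Gizmo,Ring} -> Bearing = 9*1 = 9, Spring = 2*1 = 2.
Iteration 4: components of {Bearing,Spring} -> Shaft = 9*3 = 27.
Iteration 5: no further components; recursion stops.
amt values: 1, 3, 1, 9, 2, 9, 2, 27; the maximum is 27.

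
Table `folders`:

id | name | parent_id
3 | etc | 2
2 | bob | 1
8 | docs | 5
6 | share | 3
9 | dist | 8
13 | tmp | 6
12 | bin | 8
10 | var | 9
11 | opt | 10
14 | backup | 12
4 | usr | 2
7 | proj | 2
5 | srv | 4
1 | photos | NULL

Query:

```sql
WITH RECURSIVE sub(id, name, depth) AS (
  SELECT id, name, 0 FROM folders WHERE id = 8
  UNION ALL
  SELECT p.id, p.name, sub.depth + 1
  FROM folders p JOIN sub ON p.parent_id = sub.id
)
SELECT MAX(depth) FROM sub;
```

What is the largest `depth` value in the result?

Base: id=8 (docs) at depth 0.
Iteration 1: rows with parent_id in {8} -> dist (id 9, depth 1), bin (id 12, depth 1).
Iteration 2: rows with parent_id in {9,12} -> var (id 10, depth 2), backup (id 14, depth 2).
Iteration 3: rows with parent_id in {10,14} -> opt (id 11, depth 3).
Iteration 4: no rows with parent_id in {11}; recursion stops.
depth values: 0, 1, 1, 2, 2, 3; the maximum is 3.

3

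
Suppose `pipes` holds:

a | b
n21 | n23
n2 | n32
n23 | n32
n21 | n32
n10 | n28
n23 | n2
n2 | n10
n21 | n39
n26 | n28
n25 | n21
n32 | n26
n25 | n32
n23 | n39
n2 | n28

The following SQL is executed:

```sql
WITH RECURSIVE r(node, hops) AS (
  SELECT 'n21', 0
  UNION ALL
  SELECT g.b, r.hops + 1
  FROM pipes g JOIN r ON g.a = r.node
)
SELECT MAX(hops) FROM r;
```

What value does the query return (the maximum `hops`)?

Base: (n21, hops=0).
Iteration 1: edges from {n21} -> (n23, hops=1), (n32, hops=1), (n39, hops=1).
Iteration 2: edges from {n23,n32,n39} -> (n2, hops=2), (n26, hops=2), (n32, hops=2), (n39, hops=2).
Iteration 3: edges from {n2,n26,n32,n39} -> (n10, hops=3), (n26, hops=3), (n28, hops=3) x2, (n32, hops=3). [UNION ALL keeps all 5 new rows, including repeats]
Iteration 4: edges from {n10,n26,n28,n32} -> (n26, hops=4), (n28, hops=4) x2. [UNION ALL keeps all 3 new rows, including repeats]
Iteration 5: edges from {n26,n28} -> (n28, hops=5).
Iteration 6: no outgoing edges from {n28}; recursion stops.
hops values: 0, 1, 1, 1, 2, 2, 2, 2, 3, 3, 3, 3, 3, 4, 4, 4, ...; the maximum is 5.

5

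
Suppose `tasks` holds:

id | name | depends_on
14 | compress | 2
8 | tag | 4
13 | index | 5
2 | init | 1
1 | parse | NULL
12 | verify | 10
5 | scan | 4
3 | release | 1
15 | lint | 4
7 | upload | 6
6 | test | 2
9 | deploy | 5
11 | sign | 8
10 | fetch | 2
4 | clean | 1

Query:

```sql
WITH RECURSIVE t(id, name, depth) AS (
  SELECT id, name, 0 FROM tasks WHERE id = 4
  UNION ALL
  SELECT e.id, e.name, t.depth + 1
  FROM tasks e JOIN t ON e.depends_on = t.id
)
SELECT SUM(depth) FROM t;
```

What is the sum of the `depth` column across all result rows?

9

Base: id=4 (clean) at depth 0.
Iteration 1: rows with depends_on in {4} -> scan (id 5, depth 1), tag (id 8, depth 1), lint (id 15, depth 1).
Iteration 2: rows with depends_on in {5,8,15} -> deploy (id 9, depth 2), sign (id 11, depth 2), index (id 13, depth 2).
Iteration 3: no rows with depends_on in {9,11,13}; recursion stops.
SUM(depth) = 0 + 1 + 1 + 1 + 2 + 2 + 2 = 9.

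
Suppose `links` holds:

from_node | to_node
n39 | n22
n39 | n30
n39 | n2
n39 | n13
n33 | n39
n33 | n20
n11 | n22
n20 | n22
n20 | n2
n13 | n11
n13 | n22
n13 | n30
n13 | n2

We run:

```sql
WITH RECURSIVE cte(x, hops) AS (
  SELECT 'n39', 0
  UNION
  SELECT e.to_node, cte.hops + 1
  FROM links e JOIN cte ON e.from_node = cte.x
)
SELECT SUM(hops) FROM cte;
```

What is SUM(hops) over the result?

15

Base: (n39, hops=0).
Iteration 1: edges from {n39} -> (n13, hops=1), (n2, hops=1), (n22, hops=1), (n30, hops=1).
Iteration 2: edges from {n13,n2,n22,n30} -> (n11, hops=2), (n2, hops=2), (n22, hops=2), (n30, hops=2).
Iteration 3: edges from {n11,n2,n22,n30} -> (n22, hops=3).
Iteration 4: no outgoing edges from {n22}; recursion stops.
SUM(hops) = 0 + 1 + 1 + 1 + 1 + 2 + 2 + 2 + 2 + 3 = 15.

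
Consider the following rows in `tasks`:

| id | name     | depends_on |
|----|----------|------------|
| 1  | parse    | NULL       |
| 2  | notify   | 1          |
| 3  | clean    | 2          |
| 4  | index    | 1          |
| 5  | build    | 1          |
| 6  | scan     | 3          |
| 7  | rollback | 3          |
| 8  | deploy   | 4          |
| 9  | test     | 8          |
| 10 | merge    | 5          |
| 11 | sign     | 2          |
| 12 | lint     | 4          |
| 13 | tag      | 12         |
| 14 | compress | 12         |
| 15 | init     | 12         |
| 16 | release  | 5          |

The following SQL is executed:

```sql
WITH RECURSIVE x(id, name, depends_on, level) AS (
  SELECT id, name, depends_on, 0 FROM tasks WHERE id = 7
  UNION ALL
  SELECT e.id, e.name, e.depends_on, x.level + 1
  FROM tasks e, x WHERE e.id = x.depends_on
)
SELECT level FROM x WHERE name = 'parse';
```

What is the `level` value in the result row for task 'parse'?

3

Base: id=7 (rollback), depends_on=3, level 0.
Iteration 1: join on id=3 -> clean (id 3, depends_on=2, level 1).
Iteration 2: join on id=2 -> notify (id 2, depends_on=1, level 2).
Iteration 3: join on id=1 -> parse (id 1, depends_on=NULL, level 3).
Iteration 4: depends_on is NULL; no match; recursion stops.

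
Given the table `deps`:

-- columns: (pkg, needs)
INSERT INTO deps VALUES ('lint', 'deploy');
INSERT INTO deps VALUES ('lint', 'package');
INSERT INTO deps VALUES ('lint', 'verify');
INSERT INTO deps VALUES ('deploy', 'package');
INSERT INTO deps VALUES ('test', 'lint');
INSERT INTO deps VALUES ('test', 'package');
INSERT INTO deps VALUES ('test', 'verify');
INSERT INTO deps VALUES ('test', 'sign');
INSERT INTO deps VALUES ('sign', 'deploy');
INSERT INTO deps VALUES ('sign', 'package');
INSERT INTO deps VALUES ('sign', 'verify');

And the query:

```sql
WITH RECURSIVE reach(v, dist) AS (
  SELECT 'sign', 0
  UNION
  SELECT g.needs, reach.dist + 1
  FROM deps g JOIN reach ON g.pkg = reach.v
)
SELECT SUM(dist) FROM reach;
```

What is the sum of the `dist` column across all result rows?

Base: (sign, dist=0).
Iteration 1: edges from {sign} -> (deploy, dist=1), (package, dist=1), (verify, dist=1).
Iteration 2: edges from {deploy,package,verify} -> (package, dist=2).
Iteration 3: no outgoing edges from {package}; recursion stops.
SUM(dist) = 0 + 1 + 1 + 1 + 2 = 5.

5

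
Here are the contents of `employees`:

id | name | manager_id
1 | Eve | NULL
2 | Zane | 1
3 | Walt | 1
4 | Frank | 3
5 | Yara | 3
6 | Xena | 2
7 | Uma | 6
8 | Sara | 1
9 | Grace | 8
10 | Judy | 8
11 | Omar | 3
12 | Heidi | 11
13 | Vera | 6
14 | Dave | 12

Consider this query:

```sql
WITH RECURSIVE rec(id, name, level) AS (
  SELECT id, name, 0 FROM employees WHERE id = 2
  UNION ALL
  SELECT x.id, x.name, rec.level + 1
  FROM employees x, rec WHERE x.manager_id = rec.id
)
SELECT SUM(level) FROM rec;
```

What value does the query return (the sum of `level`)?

5

Base: id=2 (Zane) at level 0.
Iteration 1: rows with manager_id in {2} -> Xena (id 6, level 1).
Iteration 2: rows with manager_id in {6} -> Uma (id 7, level 2), Vera (id 13, level 2).
Iteration 3: no rows with manager_id in {7,13}; recursion stops.
SUM(level) = 0 + 1 + 2 + 2 = 5.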